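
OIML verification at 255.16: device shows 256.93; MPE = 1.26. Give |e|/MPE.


e = indication - reference = 256.93 - 255.16 = 1.7700
|e| = 1.7700
ratio = |e| / MPE = 1.7700 / 1.26
ratio = 1.4048

1.4048


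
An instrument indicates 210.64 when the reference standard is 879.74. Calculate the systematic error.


Systematic error = measured - true
= 210.64 - 879.74
= -669.1000

-669.1000


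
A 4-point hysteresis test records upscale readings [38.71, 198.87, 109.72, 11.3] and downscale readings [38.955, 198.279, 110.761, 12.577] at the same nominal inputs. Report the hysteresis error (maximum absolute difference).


|38.71 - 38.955| = 0.2450
|198.87 - 198.279| = 0.5910
|109.72 - 110.761| = 1.0410
|11.3 - 12.577| = 1.2770
hysteresis = max(diffs) = 1.2770

1.2770


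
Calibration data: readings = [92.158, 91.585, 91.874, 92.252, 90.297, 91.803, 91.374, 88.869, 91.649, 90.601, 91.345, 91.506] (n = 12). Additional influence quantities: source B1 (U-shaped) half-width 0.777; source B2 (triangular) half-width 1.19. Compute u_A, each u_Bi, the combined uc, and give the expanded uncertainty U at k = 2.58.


mean = (92.158 + 91.585 + 91.874 + 92.252 + 90.297 + 91.803 + 91.374 + 88.869 + 91.649 + 90.601 + 91.345 + 91.506) / 12 = 91.27608333
s = sqrt(sum((x - mean)^2)/(n-1)) = 0.947505
u_A = s / sqrt(n) = 0.947505 / sqrt(12) = 0.27352113
u_B1 = 0.777 / sqrt(2) = 0.54942197
u_B2 = 1.19 / sqrt(6) = 0.48581547
uc = sqrt(0.27352113^2 + 0.54942197^2 + 0.48581547^2) = 0.78274835
U = k * uc = 2.58 * 0.78274835
U = 2.0195

2.0195


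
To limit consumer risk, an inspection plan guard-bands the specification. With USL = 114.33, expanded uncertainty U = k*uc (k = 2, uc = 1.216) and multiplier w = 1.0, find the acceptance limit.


U = k * uc = 2 * 1.216 = 2.432
guard band g = w * U = 1.0 * 2.432 = 2.432
AL = USL - g = 114.33 - 2.432
AL = 111.8980

111.8980


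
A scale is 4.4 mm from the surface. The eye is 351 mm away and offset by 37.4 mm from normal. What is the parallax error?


error = h * offset / d
= 4.4 * 37.4 / 351
= 0.4688

0.4688


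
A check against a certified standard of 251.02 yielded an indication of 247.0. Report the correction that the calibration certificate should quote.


Correction = standard - reading
= 251.02 - 247.0
= 4.0200

4.0200


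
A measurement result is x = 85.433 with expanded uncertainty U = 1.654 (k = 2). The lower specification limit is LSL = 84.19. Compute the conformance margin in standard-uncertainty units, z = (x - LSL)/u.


u = U / k = 1.654 / 2 = 0.827
margin = |LSL - x| = |84.19 - 85.433| = 1.243
z = margin / u = 1.243 / 0.827
z = 1.5030

1.5030


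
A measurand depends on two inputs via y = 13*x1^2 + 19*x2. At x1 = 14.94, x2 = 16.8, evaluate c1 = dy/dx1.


y = 13*x1^2 + 19*x2
dy/dx1 = 2*13*x1
Evaluate at x1 = 14.94: c1 = 26 * 14.94
c1 = 388.4400

388.4400


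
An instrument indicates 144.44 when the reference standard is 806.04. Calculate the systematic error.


Systematic error = measured - true
= 144.44 - 806.04
= -661.6000

-661.6000


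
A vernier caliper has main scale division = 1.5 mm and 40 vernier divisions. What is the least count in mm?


LC = MSD / n_div
= 1.5 / 40
= 0.0375

0.0375


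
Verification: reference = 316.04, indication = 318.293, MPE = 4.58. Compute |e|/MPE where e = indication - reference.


e = indication - reference = 318.293 - 316.04 = 2.2530
|e| = 2.2530
ratio = |e| / MPE = 2.2530 / 4.58
ratio = 0.4919

0.4919


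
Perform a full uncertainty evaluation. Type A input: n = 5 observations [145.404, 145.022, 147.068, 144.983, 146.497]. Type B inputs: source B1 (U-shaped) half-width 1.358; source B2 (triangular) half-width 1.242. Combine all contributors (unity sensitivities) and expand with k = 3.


mean = (145.404 + 145.022 + 147.068 + 144.983 + 146.497) / 5 = 145.7948
s = sqrt(sum((x - mean)^2)/(n-1)) = 0.93849438
u_A = s / sqrt(n) = 0.93849438 / sqrt(5) = 0.41970745
u_B1 = 1.358 / sqrt(2) = 0.96025101
u_B2 = 1.242 / sqrt(6) = 0.50704438
uc = sqrt(0.41970745^2 + 0.96025101^2 + 0.50704438^2) = 1.1641866
U = k * uc = 3 * 1.1641866
U = 3.4926

3.4926


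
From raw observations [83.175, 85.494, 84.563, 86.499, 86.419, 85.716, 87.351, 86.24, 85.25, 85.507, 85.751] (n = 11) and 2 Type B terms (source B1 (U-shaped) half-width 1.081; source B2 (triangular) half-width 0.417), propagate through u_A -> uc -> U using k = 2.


mean = (83.175 + 85.494 + 84.563 + 86.499 + 86.419 + 85.716 + 87.351 + 86.24 + 85.25 + 85.507 + 85.751) / 11 = 85.63318182
s = sqrt(sum((x - mean)^2)/(n-1)) = 1.098958
u_A = s / sqrt(n) = 1.098958 / sqrt(11) = 0.3313483
u_B1 = 1.081 / sqrt(2) = 0.76438243
u_B2 = 0.417 / sqrt(6) = 0.17023954
uc = sqrt(0.3313483^2 + 0.76438243^2 + 0.17023954^2) = 0.85032564
U = k * uc = 2 * 0.85032564
U = 1.7007

1.7007


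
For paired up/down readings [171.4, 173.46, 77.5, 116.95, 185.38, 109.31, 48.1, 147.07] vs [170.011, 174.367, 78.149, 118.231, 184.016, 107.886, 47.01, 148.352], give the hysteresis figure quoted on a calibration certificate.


|171.4 - 170.011| = 1.3890
|173.46 - 174.367| = 0.9070
|77.5 - 78.149| = 0.6490
|116.95 - 118.231| = 1.2810
|185.38 - 184.016| = 1.3640
|109.31 - 107.886| = 1.4240
|48.1 - 47.01| = 1.0900
|147.07 - 148.352| = 1.2820
hysteresis = max(diffs) = 1.4240

1.4240


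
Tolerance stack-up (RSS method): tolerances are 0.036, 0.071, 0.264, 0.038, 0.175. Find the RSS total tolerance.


RSS = sqrt(0.036^2 + 0.071^2 + 0.264^2 + 0.038^2 + 0.175^2)
= sqrt(0.108102)
= 0.3288

0.3288


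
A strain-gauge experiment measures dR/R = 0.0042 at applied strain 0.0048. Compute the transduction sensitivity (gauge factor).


GF = (dR/R) / epsilon
= 0.0042 / 0.0048
= 0.8750

0.8750


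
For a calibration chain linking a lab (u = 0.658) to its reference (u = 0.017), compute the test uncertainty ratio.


TUR = u_lab / u_ref
= 0.658 / 0.017
= 38.7059

38.7059


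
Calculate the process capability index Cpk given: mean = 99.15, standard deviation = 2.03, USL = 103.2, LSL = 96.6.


Cpu = (USL - mean) / (3*sigma) = (103.2 - 99.15) / (3*2.03) = 0.6650
Cpl = (mean - LSL) / (3*sigma) = (99.15 - 96.6) / (3*2.03) = 0.4187
Cpk = min(Cpu, Cpl) = 0.4187

0.4187


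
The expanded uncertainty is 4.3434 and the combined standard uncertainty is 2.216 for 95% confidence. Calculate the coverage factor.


k = U / uc
k = 4.3434 / 2.216
k = 1.96

1.96


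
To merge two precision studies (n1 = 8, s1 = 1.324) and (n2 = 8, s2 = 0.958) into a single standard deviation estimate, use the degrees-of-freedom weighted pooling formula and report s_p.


s_p = sqrt(((n1-1)*s1^2 + (n2-1)*s2^2) / (n1+n2-2))
numerator = (8-1)*1.324^2 + (8-1)*0.958^2 = 12.270832 + 6.424348 = 18.69518
denominator = 8 + 8 - 2 = 14
s_p^2 = 18.69518 / 14 = 1.33537
s_p = sqrt(1.33537) = 1.1556

1.1556


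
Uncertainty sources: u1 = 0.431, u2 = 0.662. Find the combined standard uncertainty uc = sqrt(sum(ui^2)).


uc = sqrt(0.431^2 + 0.662^2)
uc = sqrt(0.624005)
uc = 0.7899

0.7899


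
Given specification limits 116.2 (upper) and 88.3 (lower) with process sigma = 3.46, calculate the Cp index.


Cp = (USL - LSL) / (6 * sigma)
= (116.2 - 88.3) / (6 * 3.46)
= 27.9000 / 20.7600
= 1.3439

1.3439


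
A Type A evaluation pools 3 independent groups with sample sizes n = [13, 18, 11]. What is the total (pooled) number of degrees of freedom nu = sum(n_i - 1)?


nu = sum_i (n_i - 1)
nu = ((13 - 1) + (18 - 1) + (11 - 1))
nu = 12 + 17 + 10
nu = 39

39


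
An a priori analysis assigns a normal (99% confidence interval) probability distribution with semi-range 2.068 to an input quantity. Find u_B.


u_B = half_width / 2.576
u_B = 2.068 / 2.576
u_B = 0.8028

0.8028


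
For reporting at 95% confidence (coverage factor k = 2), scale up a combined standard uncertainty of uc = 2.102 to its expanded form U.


U = k * uc
U = 2 * 2.102
U = 4.2040

4.2040


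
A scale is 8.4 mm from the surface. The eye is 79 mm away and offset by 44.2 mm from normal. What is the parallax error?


error = h * offset / d
= 8.4 * 44.2 / 79
= 4.6997

4.6997


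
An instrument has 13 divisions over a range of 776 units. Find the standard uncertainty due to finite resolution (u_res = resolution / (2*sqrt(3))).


resolution = range / divisions
resolution = 776 / 13 = 59.692308
u_res = resolution / (2*sqrt(3))
u_res = 59.692308 / 3.4641016
u_res = 17.2317

17.2317


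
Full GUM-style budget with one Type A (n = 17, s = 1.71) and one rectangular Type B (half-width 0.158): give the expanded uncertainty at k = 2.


u_A = s / sqrt(n) = 1.71 / sqrt(17) = 0.41473592
u_B = half_width / sqrt(3) = 0.158 / sqrt(3) = 0.091221343
uc = sqrt(u_A^2 + u_B^2) = sqrt(0.41473592^2 + 0.091221343^2) = 0.42464952
U = k * uc = 2 * 0.42464952
U = 0.8493

0.8493


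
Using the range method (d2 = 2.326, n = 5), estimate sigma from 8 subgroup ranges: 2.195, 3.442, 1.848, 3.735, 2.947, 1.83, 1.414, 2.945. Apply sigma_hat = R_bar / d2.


R_bar = (2.195 + 3.442 + 1.848 + 3.735 + 2.947 + 1.83 + 1.414 + 2.945) / 8
R_bar = 20.356 / 8 = 2.5445
sigma_hat = R_bar / d2 = 2.5445 / 2.326 = 1.0939

1.0939


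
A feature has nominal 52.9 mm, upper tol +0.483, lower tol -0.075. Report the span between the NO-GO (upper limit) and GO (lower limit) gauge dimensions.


GO = nominal - lower_tol (smallest hole = maximum material condition)
GO = 52.9 - 0.075 = 52.825
NO-GO = nominal + upper_tol (largest hole = least material condition)
NO-GO = 52.9 + 0.483 = 53.383
spread = NO-GO - GO = 53.383 - 52.825 = 0.5580

0.5580


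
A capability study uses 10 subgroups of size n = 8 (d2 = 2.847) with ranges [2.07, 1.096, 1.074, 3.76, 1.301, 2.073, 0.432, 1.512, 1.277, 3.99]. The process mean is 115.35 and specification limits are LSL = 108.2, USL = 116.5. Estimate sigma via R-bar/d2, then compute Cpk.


R_bar = (2.07 + 1.096 + 1.074 + 3.76 + 1.301 + 2.073 + 0.432 + 1.512 + 1.277 + 3.99) / 10 = 1.8585
sigma = R_bar / d2 = 1.8585 / 2.847 = 0.65279241
Cp = (USL - LSL)/(6*sigma) = (116.5 - 108.2)/(6*0.65279241) = 2.1191
Cpu = (116.5 - 115.35)/(3*0.65279241) = 0.5872
Cpl = (115.35 - 108.2)/(3*0.65279241) = 3.6510
Cpk = min(Cpu, Cpl) = 0.5872

0.5872


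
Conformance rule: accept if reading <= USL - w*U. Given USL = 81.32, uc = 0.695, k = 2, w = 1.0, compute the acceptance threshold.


U = k * uc = 2 * 0.695 = 1.39
guard band g = w * U = 1.0 * 1.39 = 1.39
AL = USL - g = 81.32 - 1.39
AL = 79.9300

79.9300


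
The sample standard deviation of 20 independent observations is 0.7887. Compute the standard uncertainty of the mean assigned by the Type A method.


u_A = s / sqrt(n)
u_A = 0.7887 / sqrt(20)
u_A = 0.7887 / 4.472136
u_A = 0.1764

0.1764


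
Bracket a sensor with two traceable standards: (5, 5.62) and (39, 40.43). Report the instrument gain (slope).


slope = (y2 - y1) / (x2 - x1)
= (40.43 - 5.62) / (39 - 5)
= 34.8100 / 34
= 1.0238

1.0238


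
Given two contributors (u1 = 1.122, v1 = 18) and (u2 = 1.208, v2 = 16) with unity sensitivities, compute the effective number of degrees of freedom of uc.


uc = sqrt(u1^2 + u2^2) = sqrt(1.122^2 + 1.208^2) = 1.6486807
v_eff = uc^4 / (u1^4/v1 + u2^4/v2)
= 1.6486807^4 / (1.122^4/18 + 1.208^4/16)
= 7.3883288 / 0.22113454
v_eff = 33.4110

33.4110


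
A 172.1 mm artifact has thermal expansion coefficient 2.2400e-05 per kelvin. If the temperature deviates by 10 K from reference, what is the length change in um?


dL = L * alpha * dT
= 172.1 * 2.2400e-05 * 10
= 0.0385504 mm
dL_um = 0.0385504 * 1000 = 38.5504 um

38.5504


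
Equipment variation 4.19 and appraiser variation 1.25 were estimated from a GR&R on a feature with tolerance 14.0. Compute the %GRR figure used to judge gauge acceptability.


GRR = sqrt(EV^2 + AV^2) = sqrt(4.19^2 + 1.25^2) = 4.3724821
%GRR = GRR / tol * 100 = 4.3724821 / 14.0 * 100
%GRR = 31.2320

31.2320


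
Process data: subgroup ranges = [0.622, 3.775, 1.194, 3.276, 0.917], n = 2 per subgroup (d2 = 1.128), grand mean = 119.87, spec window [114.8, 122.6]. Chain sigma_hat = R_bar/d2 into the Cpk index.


R_bar = (0.622 + 3.775 + 1.194 + 3.276 + 0.917) / 5 = 1.9568
sigma = R_bar / d2 = 1.9568 / 1.128 = 1.7347518
Cp = (USL - LSL)/(6*sigma) = (122.6 - 114.8)/(6*1.7347518) = 0.7494
Cpu = (122.6 - 119.87)/(3*1.7347518) = 0.5246
Cpl = (119.87 - 114.8)/(3*1.7347518) = 0.9742
Cpk = min(Cpu, Cpl) = 0.5246

0.5246


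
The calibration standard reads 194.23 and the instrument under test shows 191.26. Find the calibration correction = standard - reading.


Correction = standard - reading
= 194.23 - 191.26
= 2.9700

2.9700


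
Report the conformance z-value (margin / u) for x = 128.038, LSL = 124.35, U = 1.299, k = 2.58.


u = U / k = 1.299 / 2.58 = 0.50348837
margin = |LSL - x| = |124.35 - 128.038| = 3.688
z = margin / u = 3.688 / 0.50348837
z = 7.3249

7.3249


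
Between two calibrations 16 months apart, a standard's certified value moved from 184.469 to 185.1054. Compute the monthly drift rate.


rate = (v2 - v1) / months
= (185.1054 - 184.469) / 16
= 0.6364 / 16
= 0.0398

0.0398


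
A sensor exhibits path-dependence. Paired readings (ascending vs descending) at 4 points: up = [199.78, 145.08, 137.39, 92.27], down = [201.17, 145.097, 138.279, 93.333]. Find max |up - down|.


|199.78 - 201.17| = 1.3900
|145.08 - 145.097| = 0.0170
|137.39 - 138.279| = 0.8890
|92.27 - 93.333| = 1.0630
hysteresis = max(diffs) = 1.3900

1.3900


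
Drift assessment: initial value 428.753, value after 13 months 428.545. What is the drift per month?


rate = (v2 - v1) / months
= (428.545 - 428.753) / 13
= -0.2080 / 13
= -0.0160

-0.0160


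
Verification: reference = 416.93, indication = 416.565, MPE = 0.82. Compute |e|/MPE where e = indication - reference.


e = indication - reference = 416.565 - 416.93 = -0.3650
|e| = 0.3650
ratio = |e| / MPE = 0.3650 / 0.82
ratio = 0.4451

0.4451


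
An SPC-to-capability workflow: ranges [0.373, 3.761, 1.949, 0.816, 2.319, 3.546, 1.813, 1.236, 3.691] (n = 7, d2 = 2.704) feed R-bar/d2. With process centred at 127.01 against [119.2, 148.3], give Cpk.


R_bar = (0.373 + 3.761 + 1.949 + 0.816 + 2.319 + 3.546 + 1.813 + 1.236 + 3.691) / 9 = 2.1671111
sigma = R_bar / d2 = 2.1671111 / 2.704 = 0.80144641
Cp = (USL - LSL)/(6*sigma) = (148.3 - 119.2)/(6*0.80144641) = 6.0516
Cpu = (148.3 - 127.01)/(3*0.80144641) = 8.8548
Cpl = (127.01 - 119.2)/(3*0.80144641) = 3.2483
Cpk = min(Cpu, Cpl) = 3.2483

3.2483


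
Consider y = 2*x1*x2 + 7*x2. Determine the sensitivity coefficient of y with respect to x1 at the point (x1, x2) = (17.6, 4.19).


y = 2*x1*x2 + 7*x2
dy/dx1 = 2*x2
Evaluate at x2 = 4.19: c1 = 2 * 4.19
c1 = 8.3800

8.3800


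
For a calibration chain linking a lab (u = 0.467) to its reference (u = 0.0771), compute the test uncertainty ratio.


TUR = u_lab / u_ref
= 0.467 / 0.0771
= 6.0571

6.0571


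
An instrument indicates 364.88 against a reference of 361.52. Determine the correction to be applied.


Correction = standard - reading
= 361.52 - 364.88
= -3.3600

-3.3600


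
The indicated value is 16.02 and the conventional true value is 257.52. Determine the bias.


Systematic error = measured - true
= 16.02 - 257.52
= -241.5000

-241.5000


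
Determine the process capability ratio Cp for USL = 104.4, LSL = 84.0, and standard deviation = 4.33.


Cp = (USL - LSL) / (6 * sigma)
= (104.4 - 84.0) / (6 * 4.33)
= 20.4000 / 25.9800
= 0.7852

0.7852


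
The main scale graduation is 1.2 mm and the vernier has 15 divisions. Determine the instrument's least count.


LC = MSD / n_div
= 1.2 / 15
= 0.0800

0.0800


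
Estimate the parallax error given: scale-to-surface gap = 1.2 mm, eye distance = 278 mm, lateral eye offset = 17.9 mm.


error = h * offset / d
= 1.2 * 17.9 / 278
= 0.0773

0.0773


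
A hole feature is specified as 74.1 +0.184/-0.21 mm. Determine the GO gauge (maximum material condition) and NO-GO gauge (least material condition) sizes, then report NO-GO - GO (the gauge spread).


GO = nominal - lower_tol (smallest hole = maximum material condition)
GO = 74.1 - 0.21 = 73.89
NO-GO = nominal + upper_tol (largest hole = least material condition)
NO-GO = 74.1 + 0.184 = 74.284
spread = NO-GO - GO = 74.284 - 73.89 = 0.3940

0.3940


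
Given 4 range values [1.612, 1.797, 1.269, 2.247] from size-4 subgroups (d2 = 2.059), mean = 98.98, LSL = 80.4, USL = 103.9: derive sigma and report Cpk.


R_bar = (1.612 + 1.797 + 1.269 + 2.247) / 4 = 1.73125
sigma = R_bar / d2 = 1.73125 / 2.059 = 0.84082079
Cp = (USL - LSL)/(6*sigma) = (103.9 - 80.4)/(6*0.84082079) = 4.6581
Cpu = (103.9 - 98.98)/(3*0.84082079) = 1.9505
Cpl = (98.98 - 80.4)/(3*0.84082079) = 7.3658
Cpk = min(Cpu, Cpl) = 1.9505

1.9505


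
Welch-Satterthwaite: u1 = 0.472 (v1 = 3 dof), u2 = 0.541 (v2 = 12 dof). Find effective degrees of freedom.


uc = sqrt(u1^2 + u2^2) = sqrt(0.472^2 + 0.541^2) = 0.71795891
v_eff = uc^4 / (u1^4/v1 + u2^4/v2)
= 0.71795891^4 / (0.472^4/3 + 0.541^4/12)
= 0.26570416 / 0.023682751
v_eff = 11.2193

11.2193


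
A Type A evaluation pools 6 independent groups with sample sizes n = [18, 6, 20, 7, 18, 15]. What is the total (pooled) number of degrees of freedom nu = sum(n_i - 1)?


nu = sum_i (n_i - 1)
nu = ((18 - 1) + (6 - 1) + (20 - 1) + (7 - 1) + (18 - 1) + (15 - 1))
nu = 17 + 5 + 19 + 6 + 17 + 14
nu = 78

78


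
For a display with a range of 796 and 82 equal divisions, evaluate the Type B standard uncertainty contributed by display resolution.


resolution = range / divisions
resolution = 796 / 82 = 9.7073171
u_res = resolution / (2*sqrt(3))
u_res = 9.7073171 / 3.4641016
u_res = 2.8023

2.8023


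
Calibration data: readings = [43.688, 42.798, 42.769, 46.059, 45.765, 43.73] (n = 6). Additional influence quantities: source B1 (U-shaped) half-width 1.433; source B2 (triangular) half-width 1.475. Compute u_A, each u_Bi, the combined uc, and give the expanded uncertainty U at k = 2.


mean = (43.688 + 42.798 + 42.769 + 46.059 + 45.765 + 43.73) / 6 = 44.13483333
s = sqrt(sum((x - mean)^2)/(n-1)) = 1.4405579
u_A = s / sqrt(n) = 1.4405579 / sqrt(6) = 0.5881053
u_B1 = 1.433 / sqrt(2) = 1.013284
u_B2 = 1.475 / sqrt(6) = 0.60216623
uc = sqrt(0.5881053^2 + 1.013284^2 + 0.60216623^2) = 1.3172762
U = k * uc = 2 * 1.3172762
U = 2.6346

2.6346


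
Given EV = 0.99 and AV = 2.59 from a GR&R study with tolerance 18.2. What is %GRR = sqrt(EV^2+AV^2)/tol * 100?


GRR = sqrt(EV^2 + AV^2) = sqrt(0.99^2 + 2.59^2) = 2.7727604
%GRR = GRR / tol * 100 = 2.7727604 / 18.2 * 100
%GRR = 15.2349

15.2349


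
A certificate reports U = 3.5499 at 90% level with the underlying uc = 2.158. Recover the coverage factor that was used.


k = U / uc
k = 3.5499 / 2.158
k = 1.645

1.645


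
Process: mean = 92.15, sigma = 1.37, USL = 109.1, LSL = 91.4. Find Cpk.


Cpu = (USL - mean) / (3*sigma) = (109.1 - 92.15) / (3*1.37) = 4.1241
Cpl = (mean - LSL) / (3*sigma) = (92.15 - 91.4) / (3*1.37) = 0.1825
Cpk = min(Cpu, Cpl) = 0.1825

0.1825


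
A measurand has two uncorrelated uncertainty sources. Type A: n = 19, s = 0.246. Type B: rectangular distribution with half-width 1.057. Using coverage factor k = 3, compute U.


u_A = s / sqrt(n) = 0.246 / sqrt(19) = 0.056436271
u_B = half_width / sqrt(3) = 1.057 / sqrt(3) = 0.61025923
uc = sqrt(u_A^2 + u_B^2) = sqrt(0.056436271^2 + 0.61025923^2) = 0.61286326
U = k * uc = 3 * 0.61286326
U = 1.8386

1.8386


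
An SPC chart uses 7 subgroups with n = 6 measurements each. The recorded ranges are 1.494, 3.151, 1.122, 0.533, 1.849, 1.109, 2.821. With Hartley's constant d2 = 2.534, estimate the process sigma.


R_bar = (1.494 + 3.151 + 1.122 + 0.533 + 1.849 + 1.109 + 2.821) / 7
R_bar = 12.079 / 7 = 1.7255714
sigma_hat = R_bar / d2 = 1.7255714 / 2.534 = 0.6810

0.6810


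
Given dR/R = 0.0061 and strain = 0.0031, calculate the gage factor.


GF = (dR/R) / epsilon
= 0.0061 / 0.0031
= 1.9677

1.9677


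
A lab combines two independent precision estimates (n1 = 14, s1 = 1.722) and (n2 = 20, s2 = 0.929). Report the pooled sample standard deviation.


s_p = sqrt(((n1-1)*s1^2 + (n2-1)*s2^2) / (n1+n2-2))
numerator = (14-1)*1.722^2 + (20-1)*0.929^2 = 38.548692 + 16.397779 = 54.946471
denominator = 14 + 20 - 2 = 32
s_p^2 = 54.946471 / 32 = 1.7170772
s_p = sqrt(1.7170772) = 1.3104

1.3104


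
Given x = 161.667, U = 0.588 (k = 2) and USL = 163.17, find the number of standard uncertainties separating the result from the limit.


u = U / k = 0.588 / 2 = 0.294
margin = |USL - x| = |163.17 - 161.667| = 1.503
z = margin / u = 1.503 / 0.294
z = 5.1122

5.1122


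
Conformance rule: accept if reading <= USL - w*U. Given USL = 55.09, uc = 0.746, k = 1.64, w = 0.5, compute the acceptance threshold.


U = k * uc = 1.64 * 0.746 = 1.22344
guard band g = w * U = 0.5 * 1.22344 = 0.61172
AL = USL - g = 55.09 - 0.61172
AL = 54.4783

54.4783


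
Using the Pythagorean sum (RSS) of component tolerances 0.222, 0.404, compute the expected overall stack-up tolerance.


RSS = sqrt(0.222^2 + 0.404^2)
= sqrt(0.2125)
= 0.4610

0.4610


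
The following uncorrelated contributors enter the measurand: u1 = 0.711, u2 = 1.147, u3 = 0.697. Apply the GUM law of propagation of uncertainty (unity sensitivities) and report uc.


uc = sqrt(0.711^2 + 1.147^2 + 0.697^2)
uc = sqrt(2.306939)
uc = 1.5189

1.5189


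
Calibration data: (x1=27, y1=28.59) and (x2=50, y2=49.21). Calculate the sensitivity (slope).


slope = (y2 - y1) / (x2 - x1)
= (49.21 - 28.59) / (50 - 27)
= 20.6200 / 23
= 0.8965

0.8965


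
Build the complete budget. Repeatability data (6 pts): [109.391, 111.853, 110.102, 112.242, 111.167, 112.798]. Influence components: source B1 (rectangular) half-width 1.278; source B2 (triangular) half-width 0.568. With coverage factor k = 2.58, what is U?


mean = (109.391 + 111.853 + 110.102 + 112.242 + 111.167 + 112.798) / 6 = 111.2588333
s = sqrt(sum((x - mean)^2)/(n-1)) = 1.3056939
u_A = s / sqrt(n) = 1.3056939 / sqrt(6) = 0.5330473
u_B1 = 1.278 / sqrt(3) = 0.73785364
u_B2 = 0.568 / sqrt(6) = 0.23188503
uc = sqrt(0.5330473^2 + 0.73785364^2 + 0.23188503^2) = 0.93932853
U = k * uc = 2.58 * 0.93932853
U = 2.4235

2.4235


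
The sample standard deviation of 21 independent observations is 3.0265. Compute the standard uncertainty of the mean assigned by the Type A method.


u_A = s / sqrt(n)
u_A = 3.0265 / sqrt(21)
u_A = 3.0265 / 4.5825757
u_A = 0.6604

0.6604


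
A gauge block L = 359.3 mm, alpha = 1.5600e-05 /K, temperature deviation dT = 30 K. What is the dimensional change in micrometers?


dL = L * alpha * dT
= 359.3 * 1.5600e-05 * 30
= 0.1681524 mm
dL_um = 0.1681524 * 1000 = 168.1524 um

168.1524


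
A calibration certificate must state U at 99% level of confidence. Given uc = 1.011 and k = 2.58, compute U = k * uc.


U = k * uc
U = 2.58 * 1.011
U = 2.6084

2.6084


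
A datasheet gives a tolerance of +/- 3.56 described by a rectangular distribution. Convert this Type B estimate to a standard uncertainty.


u_B = half_width / sqrt(3)
u_B = 3.56 / 1.7320508
u_B = 2.0554

2.0554


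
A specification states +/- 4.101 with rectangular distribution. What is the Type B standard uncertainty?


u_B = half_width / sqrt(3)
u_B = 4.101 / 1.7320508
u_B = 2.3677

2.3677


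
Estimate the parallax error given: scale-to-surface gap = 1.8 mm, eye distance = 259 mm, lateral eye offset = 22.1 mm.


error = h * offset / d
= 1.8 * 22.1 / 259
= 0.1536

0.1536


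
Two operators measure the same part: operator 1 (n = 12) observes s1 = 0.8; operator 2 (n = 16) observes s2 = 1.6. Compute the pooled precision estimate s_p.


s_p = sqrt(((n1-1)*s1^2 + (n2-1)*s2^2) / (n1+n2-2))
numerator = (12-1)*0.8^2 + (16-1)*1.6^2 = 7.04 + 38.4 = 45.44
denominator = 12 + 16 - 2 = 26
s_p^2 = 45.44 / 26 = 1.7476923
s_p = sqrt(1.7476923) = 1.3220

1.3220


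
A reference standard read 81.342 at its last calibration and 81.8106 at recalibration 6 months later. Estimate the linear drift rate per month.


rate = (v2 - v1) / months
= (81.8106 - 81.342) / 6
= 0.4686 / 6
= 0.0781

0.0781


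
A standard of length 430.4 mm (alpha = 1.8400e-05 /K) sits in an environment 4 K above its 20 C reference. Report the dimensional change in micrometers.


dL = L * alpha * dT
= 430.4 * 1.8400e-05 * 4
= 0.0316774 mm
dL_um = 0.0316774 * 1000 = 31.6774 um

31.6774


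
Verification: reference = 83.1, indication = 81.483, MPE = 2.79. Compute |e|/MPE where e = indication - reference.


e = indication - reference = 81.483 - 83.1 = -1.6170
|e| = 1.6170
ratio = |e| / MPE = 1.6170 / 2.79
ratio = 0.5796

0.5796


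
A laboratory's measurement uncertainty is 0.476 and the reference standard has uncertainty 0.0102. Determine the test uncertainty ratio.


TUR = u_lab / u_ref
= 0.476 / 0.0102
= 46.6667

46.6667


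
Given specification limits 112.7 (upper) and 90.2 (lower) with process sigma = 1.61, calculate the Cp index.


Cp = (USL - LSL) / (6 * sigma)
= (112.7 - 90.2) / (6 * 1.61)
= 22.5000 / 9.6600
= 2.3292

2.3292


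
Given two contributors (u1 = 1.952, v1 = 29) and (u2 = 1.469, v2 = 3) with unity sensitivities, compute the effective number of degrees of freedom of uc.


uc = sqrt(u1^2 + u2^2) = sqrt(1.952^2 + 1.469^2) = 2.4430033
v_eff = uc^4 / (u1^4/v1 + u2^4/v2)
= 2.4430033^4 / (1.952^4/29 + 1.469^4/3)
= 35.620189 / 2.0529003
v_eff = 17.3512

17.3512


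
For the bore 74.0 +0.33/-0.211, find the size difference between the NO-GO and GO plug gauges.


GO = nominal - lower_tol (smallest hole = maximum material condition)
GO = 74.0 - 0.211 = 73.789
NO-GO = nominal + upper_tol (largest hole = least material condition)
NO-GO = 74.0 + 0.33 = 74.33
spread = NO-GO - GO = 74.33 - 73.789 = 0.5410

0.5410


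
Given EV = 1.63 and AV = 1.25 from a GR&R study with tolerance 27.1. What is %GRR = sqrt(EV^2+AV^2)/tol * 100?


GRR = sqrt(EV^2 + AV^2) = sqrt(1.63^2 + 1.25^2) = 2.0541178
%GRR = GRR / tol * 100 = 2.0541178 / 27.1 * 100
%GRR = 7.5798

7.5798


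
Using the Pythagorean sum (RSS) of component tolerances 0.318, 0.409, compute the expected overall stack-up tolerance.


RSS = sqrt(0.318^2 + 0.409^2)
= sqrt(0.268405)
= 0.5181

0.5181


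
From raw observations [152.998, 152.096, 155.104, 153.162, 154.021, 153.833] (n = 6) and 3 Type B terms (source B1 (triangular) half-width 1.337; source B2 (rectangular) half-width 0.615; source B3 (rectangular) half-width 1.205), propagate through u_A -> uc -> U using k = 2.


mean = (152.998 + 152.096 + 155.104 + 153.162 + 154.021 + 153.833) / 6 = 153.5356667
s = sqrt(sum((x - mean)^2)/(n-1)) = 1.0281028
u_A = s / sqrt(n) = 1.0281028 / sqrt(6) = 0.41972121
u_B1 = 1.337 / sqrt(6) = 0.54582796
u_B2 = 0.615 / sqrt(3) = 0.35507042
u_B3 = 1.205 / sqrt(3) = 0.69570707
uc = sqrt(0.41972121^2 + 0.54582796^2 + 0.35507042^2 + 0.69570707^2) = 1.0412384
U = k * uc = 2 * 1.0412384
U = 2.0825

2.0825


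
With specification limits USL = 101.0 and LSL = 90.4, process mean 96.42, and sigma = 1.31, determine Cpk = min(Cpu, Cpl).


Cpu = (USL - mean) / (3*sigma) = (101.0 - 96.42) / (3*1.31) = 1.1654
Cpl = (mean - LSL) / (3*sigma) = (96.42 - 90.4) / (3*1.31) = 1.5318
Cpk = min(Cpu, Cpl) = 1.1654

1.1654


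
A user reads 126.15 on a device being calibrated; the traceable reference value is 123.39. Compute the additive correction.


Correction = standard - reading
= 123.39 - 126.15
= -2.7600

-2.7600


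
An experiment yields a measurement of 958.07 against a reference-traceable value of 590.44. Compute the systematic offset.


Systematic error = measured - true
= 958.07 - 590.44
= 367.6300

367.6300


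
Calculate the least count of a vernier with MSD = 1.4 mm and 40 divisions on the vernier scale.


LC = MSD / n_div
= 1.4 / 40
= 0.0350

0.0350


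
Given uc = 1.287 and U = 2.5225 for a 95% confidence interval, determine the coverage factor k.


k = U / uc
k = 2.5225 / 1.287
k = 1.96

1.96


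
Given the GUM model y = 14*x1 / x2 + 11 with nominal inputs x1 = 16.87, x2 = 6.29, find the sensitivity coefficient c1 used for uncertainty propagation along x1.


y = 14*x1 / x2 + 11
dy/dx1 = 14/x2
Evaluate at x2 = 6.29: c1 = 14 / 6.29
c1 = 2.2258

2.2258


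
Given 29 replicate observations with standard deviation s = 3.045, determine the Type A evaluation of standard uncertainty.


u_A = s / sqrt(n)
u_A = 3.045 / sqrt(29)
u_A = 3.045 / 5.3851648
u_A = 0.5654

0.5654


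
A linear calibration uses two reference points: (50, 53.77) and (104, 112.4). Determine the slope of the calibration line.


slope = (y2 - y1) / (x2 - x1)
= (112.4 - 53.77) / (104 - 50)
= 58.6300 / 54
= 1.0857

1.0857


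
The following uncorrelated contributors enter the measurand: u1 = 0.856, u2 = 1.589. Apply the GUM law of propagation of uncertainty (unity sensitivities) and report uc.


uc = sqrt(0.856^2 + 1.589^2)
uc = sqrt(3.257657)
uc = 1.8049

1.8049


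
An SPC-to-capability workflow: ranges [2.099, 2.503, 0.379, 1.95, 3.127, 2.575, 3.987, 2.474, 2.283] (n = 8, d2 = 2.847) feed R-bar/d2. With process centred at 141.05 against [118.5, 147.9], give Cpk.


R_bar = (2.099 + 2.503 + 0.379 + 1.95 + 3.127 + 2.575 + 3.987 + 2.474 + 2.283) / 9 = 2.3752222
sigma = R_bar / d2 = 2.3752222 / 2.847 = 0.8342895
Cp = (USL - LSL)/(6*sigma) = (147.9 - 118.5)/(6*0.8342895) = 5.8733
Cpu = (147.9 - 141.05)/(3*0.8342895) = 2.7369
Cpl = (141.05 - 118.5)/(3*0.8342895) = 9.0097
Cpk = min(Cpu, Cpl) = 2.7369

2.7369


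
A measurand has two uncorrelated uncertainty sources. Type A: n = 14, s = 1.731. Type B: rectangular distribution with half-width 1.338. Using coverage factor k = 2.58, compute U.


u_A = s / sqrt(n) = 1.731 / sqrt(14) = 0.46262921
u_B = half_width / sqrt(3) = 1.338 / sqrt(3) = 0.77249466
uc = sqrt(u_A^2 + u_B^2) = sqrt(0.46262921^2 + 0.77249466^2) = 0.90042978
U = k * uc = 2.58 * 0.90042978
U = 2.3231

2.3231


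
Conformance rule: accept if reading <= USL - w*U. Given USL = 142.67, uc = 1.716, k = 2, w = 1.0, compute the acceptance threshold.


U = k * uc = 2 * 1.716 = 3.432
guard band g = w * U = 1.0 * 3.432 = 3.432
AL = USL - g = 142.67 - 3.432
AL = 139.2380

139.2380


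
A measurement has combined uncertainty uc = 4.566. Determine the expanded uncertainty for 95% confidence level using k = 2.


U = k * uc
U = 2 * 4.566
U = 9.1320

9.1320


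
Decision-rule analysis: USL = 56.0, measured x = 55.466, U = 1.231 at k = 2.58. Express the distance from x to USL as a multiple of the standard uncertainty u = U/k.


u = U / k = 1.231 / 2.58 = 0.47713178
margin = |USL - x| = |56.0 - 55.466| = 0.534
z = margin / u = 0.534 / 0.47713178
z = 1.1192

1.1192


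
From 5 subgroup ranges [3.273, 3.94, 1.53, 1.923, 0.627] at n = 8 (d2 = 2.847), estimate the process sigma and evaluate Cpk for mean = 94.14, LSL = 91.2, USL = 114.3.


R_bar = (3.273 + 3.94 + 1.53 + 1.923 + 0.627) / 5 = 2.2586
sigma = R_bar / d2 = 2.2586 / 2.847 = 0.79332631
Cp = (USL - LSL)/(6*sigma) = (114.3 - 91.2)/(6*0.79332631) = 4.8530
Cpu = (114.3 - 94.14)/(3*0.79332631) = 8.4707
Cpl = (94.14 - 91.2)/(3*0.79332631) = 1.2353
Cpk = min(Cpu, Cpl) = 1.2353

1.2353


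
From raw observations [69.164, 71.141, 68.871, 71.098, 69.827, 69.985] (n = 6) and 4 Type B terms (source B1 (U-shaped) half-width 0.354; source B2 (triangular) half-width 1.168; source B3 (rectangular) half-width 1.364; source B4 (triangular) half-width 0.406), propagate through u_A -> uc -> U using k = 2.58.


mean = (69.164 + 71.141 + 68.871 + 71.098 + 69.827 + 69.985) / 6 = 70.01433333
s = sqrt(sum((x - mean)^2)/(n-1)) = 0.94973084
u_A = s / sqrt(n) = 0.94973084 / sqrt(6) = 0.38772599
u_B1 = 0.354 / sqrt(2) = 0.2503158
u_B2 = 1.168 / sqrt(6) = 0.476834
u_B3 = 1.364 / sqrt(3) = 0.78750577
u_B4 = 0.406 / sqrt(6) = 0.16574881
uc = sqrt(0.38772599^2 + 0.2503158^2 + 0.476834^2 + 0.78750577^2 + 0.16574881^2) = 1.0430715
U = k * uc = 2.58 * 1.0430715
U = 2.6911

2.6911


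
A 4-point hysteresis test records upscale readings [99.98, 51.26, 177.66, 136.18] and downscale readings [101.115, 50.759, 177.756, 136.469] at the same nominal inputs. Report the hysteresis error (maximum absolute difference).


|99.98 - 101.115| = 1.1350
|51.26 - 50.759| = 0.5010
|177.66 - 177.756| = 0.0960
|136.18 - 136.469| = 0.2890
hysteresis = max(diffs) = 1.1350

1.1350


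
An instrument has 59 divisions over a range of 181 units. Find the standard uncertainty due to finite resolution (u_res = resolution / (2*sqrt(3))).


resolution = range / divisions
resolution = 181 / 59 = 3.0677966
u_res = resolution / (2*sqrt(3))
u_res = 3.0677966 / 3.4641016
u_res = 0.8856

0.8856


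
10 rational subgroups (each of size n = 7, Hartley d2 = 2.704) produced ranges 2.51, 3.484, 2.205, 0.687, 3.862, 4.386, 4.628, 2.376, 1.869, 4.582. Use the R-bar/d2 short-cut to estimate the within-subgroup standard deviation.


R_bar = (2.51 + 3.484 + 2.205 + 0.687 + 3.862 + 4.386 + 4.628 + 2.376 + 1.869 + 4.582) / 10
R_bar = 30.589 / 10 = 3.0589
sigma_hat = R_bar / d2 = 3.0589 / 2.704 = 1.1312

1.1312


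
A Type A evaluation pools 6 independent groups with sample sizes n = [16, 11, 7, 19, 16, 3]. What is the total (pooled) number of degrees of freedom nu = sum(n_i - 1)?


nu = sum_i (n_i - 1)
nu = ((16 - 1) + (11 - 1) + (7 - 1) + (19 - 1) + (16 - 1) + (3 - 1))
nu = 15 + 10 + 6 + 18 + 15 + 2
nu = 66

66


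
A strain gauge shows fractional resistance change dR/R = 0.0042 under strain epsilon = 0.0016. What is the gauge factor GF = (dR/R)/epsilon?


GF = (dR/R) / epsilon
= 0.0042 / 0.0016
= 2.6250

2.6250


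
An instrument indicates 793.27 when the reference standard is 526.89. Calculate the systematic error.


Systematic error = measured - true
= 793.27 - 526.89
= 266.3800

266.3800


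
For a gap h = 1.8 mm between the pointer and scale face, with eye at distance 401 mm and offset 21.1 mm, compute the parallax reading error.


error = h * offset / d
= 1.8 * 21.1 / 401
= 0.0947

0.0947


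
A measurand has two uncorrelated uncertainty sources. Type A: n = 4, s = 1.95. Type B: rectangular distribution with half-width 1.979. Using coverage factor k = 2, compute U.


u_A = s / sqrt(n) = 1.95 / sqrt(4) = 0.975
u_B = half_width / sqrt(3) = 1.979 / sqrt(3) = 1.1425762
uc = sqrt(u_A^2 + u_B^2) = sqrt(0.975^2 + 1.1425762^2) = 1.5020337
U = k * uc = 2 * 1.5020337
U = 3.0041

3.0041


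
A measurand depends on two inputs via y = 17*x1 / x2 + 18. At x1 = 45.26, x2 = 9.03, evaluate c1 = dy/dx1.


y = 17*x1 / x2 + 18
dy/dx1 = 17/x2
Evaluate at x2 = 9.03: c1 = 17 / 9.03
c1 = 1.8826

1.8826


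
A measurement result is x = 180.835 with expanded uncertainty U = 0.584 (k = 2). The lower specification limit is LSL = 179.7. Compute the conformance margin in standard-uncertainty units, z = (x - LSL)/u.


u = U / k = 0.584 / 2 = 0.292
margin = |LSL - x| = |179.7 - 180.835| = 1.135
z = margin / u = 1.135 / 0.292
z = 3.8870

3.8870


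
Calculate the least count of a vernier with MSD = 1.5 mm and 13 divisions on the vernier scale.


LC = MSD / n_div
= 1.5 / 13
= 0.1154

0.1154


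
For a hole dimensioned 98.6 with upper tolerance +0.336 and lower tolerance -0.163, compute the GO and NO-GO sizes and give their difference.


GO = nominal - lower_tol (smallest hole = maximum material condition)
GO = 98.6 - 0.163 = 98.437
NO-GO = nominal + upper_tol (largest hole = least material condition)
NO-GO = 98.6 + 0.336 = 98.936
spread = NO-GO - GO = 98.936 - 98.437 = 0.4990

0.4990


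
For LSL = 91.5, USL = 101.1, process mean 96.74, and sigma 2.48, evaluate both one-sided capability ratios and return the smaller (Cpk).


Cpu = (USL - mean) / (3*sigma) = (101.1 - 96.74) / (3*2.48) = 0.5860
Cpl = (mean - LSL) / (3*sigma) = (96.74 - 91.5) / (3*2.48) = 0.7043
Cpk = min(Cpu, Cpl) = 0.5860

0.5860


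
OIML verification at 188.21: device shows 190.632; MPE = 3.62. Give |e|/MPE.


e = indication - reference = 190.632 - 188.21 = 2.4220
|e| = 2.4220
ratio = |e| / MPE = 2.4220 / 3.62
ratio = 0.6691

0.6691


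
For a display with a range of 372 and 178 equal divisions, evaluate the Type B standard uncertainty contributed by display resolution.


resolution = range / divisions
resolution = 372 / 178 = 2.0898876
u_res = resolution / (2*sqrt(3))
u_res = 2.0898876 / 3.4641016
u_res = 0.6033

0.6033


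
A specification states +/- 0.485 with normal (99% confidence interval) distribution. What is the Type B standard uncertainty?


u_B = half_width / 2.576
u_B = 0.485 / 2.576
u_B = 0.1883

0.1883


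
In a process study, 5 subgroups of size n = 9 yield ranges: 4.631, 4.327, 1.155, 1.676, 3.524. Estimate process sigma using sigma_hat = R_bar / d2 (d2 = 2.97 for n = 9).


R_bar = (4.631 + 4.327 + 1.155 + 1.676 + 3.524) / 5
R_bar = 15.313 / 5 = 3.0626
sigma_hat = R_bar / d2 = 3.0626 / 2.97 = 1.0312

1.0312


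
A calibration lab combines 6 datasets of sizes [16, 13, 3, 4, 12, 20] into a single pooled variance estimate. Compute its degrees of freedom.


nu = sum_i (n_i - 1)
nu = ((16 - 1) + (13 - 1) + (3 - 1) + (4 - 1) + (12 - 1) + (20 - 1))
nu = 15 + 12 + 2 + 3 + 11 + 19
nu = 62

62


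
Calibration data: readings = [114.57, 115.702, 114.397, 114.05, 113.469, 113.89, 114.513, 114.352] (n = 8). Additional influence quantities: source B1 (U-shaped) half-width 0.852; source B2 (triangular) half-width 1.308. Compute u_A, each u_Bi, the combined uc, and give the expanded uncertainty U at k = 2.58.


mean = (114.57 + 115.702 + 114.397 + 114.05 + 113.469 + 113.89 + 114.513 + 114.352) / 8 = 114.367875
s = sqrt(sum((x - mean)^2)/(n-1)) = 0.65249969
u_A = s / sqrt(n) = 0.65249969 / sqrt(8) = 0.23069348
u_B1 = 0.852 / sqrt(2) = 0.60245498
u_B2 = 1.308 / sqrt(6) = 0.53398876
uc = sqrt(0.23069348^2 + 0.60245498^2 + 0.53398876^2) = 0.83744581
U = k * uc = 2.58 * 0.83744581
U = 2.1606

2.1606


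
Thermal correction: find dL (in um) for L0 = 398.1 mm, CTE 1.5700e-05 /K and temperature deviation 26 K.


dL = L * alpha * dT
= 398.1 * 1.5700e-05 * 26
= 0.1625044 mm
dL_um = 0.1625044 * 1000 = 162.5044 um

162.5044


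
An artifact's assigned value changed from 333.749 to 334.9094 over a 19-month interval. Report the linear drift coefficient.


rate = (v2 - v1) / months
= (334.9094 - 333.749) / 19
= 1.1604 / 19
= 0.0611

0.0611


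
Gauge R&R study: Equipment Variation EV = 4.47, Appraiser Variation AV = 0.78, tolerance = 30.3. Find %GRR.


GRR = sqrt(EV^2 + AV^2) = sqrt(4.47^2 + 0.78^2) = 4.5375434
%GRR = GRR / tol * 100 = 4.5375434 / 30.3 * 100
%GRR = 14.9754

14.9754


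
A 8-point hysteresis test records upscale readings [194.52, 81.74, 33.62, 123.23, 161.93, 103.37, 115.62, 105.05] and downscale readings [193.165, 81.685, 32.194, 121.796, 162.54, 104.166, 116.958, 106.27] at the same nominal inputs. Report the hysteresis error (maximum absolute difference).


|194.52 - 193.165| = 1.3550
|81.74 - 81.685| = 0.0550
|33.62 - 32.194| = 1.4260
|123.23 - 121.796| = 1.4340
|161.93 - 162.54| = 0.6100
|103.37 - 104.166| = 0.7960
|115.62 - 116.958| = 1.3380
|105.05 - 106.27| = 1.2200
hysteresis = max(diffs) = 1.4340

1.4340


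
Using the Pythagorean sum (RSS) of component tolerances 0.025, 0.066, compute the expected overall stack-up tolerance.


RSS = sqrt(0.025^2 + 0.066^2)
= sqrt(0.004981)
= 0.0706

0.0706


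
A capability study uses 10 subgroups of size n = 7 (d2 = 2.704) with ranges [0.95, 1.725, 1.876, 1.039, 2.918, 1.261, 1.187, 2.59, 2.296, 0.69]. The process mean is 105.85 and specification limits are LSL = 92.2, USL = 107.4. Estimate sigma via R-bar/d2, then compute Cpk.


R_bar = (0.95 + 1.725 + 1.876 + 1.039 + 2.918 + 1.261 + 1.187 + 2.59 + 2.296 + 0.69) / 10 = 1.6532
sigma = R_bar / d2 = 1.6532 / 2.704 = 0.61139053
Cp = (USL - LSL)/(6*sigma) = (107.4 - 92.2)/(6*0.61139053) = 4.1436
Cpu = (107.4 - 105.85)/(3*0.61139053) = 0.8451
Cpl = (105.85 - 92.2)/(3*0.61139053) = 7.4421
Cpk = min(Cpu, Cpl) = 0.8451

0.8451


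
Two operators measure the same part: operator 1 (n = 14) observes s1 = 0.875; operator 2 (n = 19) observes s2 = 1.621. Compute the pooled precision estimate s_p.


s_p = sqrt(((n1-1)*s1^2 + (n2-1)*s2^2) / (n1+n2-2))
numerator = (14-1)*0.875^2 + (19-1)*1.621^2 = 9.953125 + 47.297538 = 57.250663
denominator = 14 + 19 - 2 = 31
s_p^2 = 57.250663 / 31 = 1.8467956
s_p = sqrt(1.8467956) = 1.3590

1.3590
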